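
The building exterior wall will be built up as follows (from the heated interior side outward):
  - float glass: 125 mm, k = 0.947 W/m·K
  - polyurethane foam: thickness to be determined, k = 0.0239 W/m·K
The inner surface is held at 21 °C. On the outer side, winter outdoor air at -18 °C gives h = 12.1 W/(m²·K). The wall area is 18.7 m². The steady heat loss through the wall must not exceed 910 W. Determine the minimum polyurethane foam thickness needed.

L ≈ 14 mm

Using the resistance-network approach (series):
R_float glass = L/(kA) = 0.125/(0.947×18.7) = 0.007059 K/W
R_outer film = 1/(h_o·A) = 1/(12.1×18.7) = 0.004419 K/W
Sum of the known resistances R_other = 0.01148 K/W
Required total resistance R_tot = ΔT/Q_allow = 39/910 = 0.04286 K/W
R_polyurethane foam = R_tot − R_other = 0.03138 K/W
L = R·k·A = 0.03138×0.0239×18.7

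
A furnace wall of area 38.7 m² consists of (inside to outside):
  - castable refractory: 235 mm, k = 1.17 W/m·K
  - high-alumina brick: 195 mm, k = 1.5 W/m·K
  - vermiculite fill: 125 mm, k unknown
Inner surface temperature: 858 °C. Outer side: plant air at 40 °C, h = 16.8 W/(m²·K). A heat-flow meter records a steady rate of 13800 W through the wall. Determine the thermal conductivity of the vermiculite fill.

k ≈ 0.0657 W/(m·K)

Using the resistance-network approach (series):
R_castable refractory = L/(kA) = 0.235/(1.17×38.7) = 0.00519 K/W
R_high-alumina brick = L/(kA) = 0.195/(1.5×38.7) = 0.003359 K/W
R_outer film = 1/(h_o·A) = 1/(16.8×38.7) = 0.001538 K/W
Sum of known resistances R_other = 0.01009 K/W
Total R = ΔT/Q = 818/13800 = 0.05928 K/W
R_vermiculite fill = R_total − R_other = 0.04919 K/W
k = L/(R·A) = 0.125/(0.04919×38.7)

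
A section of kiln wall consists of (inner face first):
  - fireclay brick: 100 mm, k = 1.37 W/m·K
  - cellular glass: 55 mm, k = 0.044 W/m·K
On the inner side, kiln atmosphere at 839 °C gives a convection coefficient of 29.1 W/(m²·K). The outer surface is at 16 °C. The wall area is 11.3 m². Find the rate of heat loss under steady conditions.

Q ≈ 6850 W

Series thermal resistances:
R_inner film = 1/(h_i·A) = 1/(29.1×11.3) = 0.003041 K/W
R_fireclay brick = L/(kA) = 0.1/(1.37×11.3) = 0.00646 K/W
R_cellular glass = L/(kA) = 0.055/(0.044×11.3) = 0.1106 K/W
R_total = 0.1201 K/W
Q = ΔT / R_total = 823 / 0.1201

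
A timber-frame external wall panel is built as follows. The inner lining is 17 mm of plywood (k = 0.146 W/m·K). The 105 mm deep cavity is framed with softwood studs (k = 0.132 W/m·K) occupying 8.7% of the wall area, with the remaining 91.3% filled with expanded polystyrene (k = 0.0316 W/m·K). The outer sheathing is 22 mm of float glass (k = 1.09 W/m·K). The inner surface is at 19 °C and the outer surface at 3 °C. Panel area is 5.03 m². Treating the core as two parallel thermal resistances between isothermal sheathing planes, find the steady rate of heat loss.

Q ≈ 29.4 W

Sheathing layers in series; stud and cavity paths in parallel between them.
R_inner = 0.017/(0.146×5.03) = 0.02315 K/W
R_stud  = 0.105/(0.132×0.087×5.03) = 1.818 K/W
R_cav   = 0.105/(0.0316×0.913×5.03) = 0.7235 K/W
1/R_core = 1/R_stud + 1/R_cav → R_core = 0.5175 K/W
R_outer = 0.022/(1.09×5.03) = 0.004013 K/W
R_total = 0.5447 K/W
Q = ΔT/R_total = 16/0.5447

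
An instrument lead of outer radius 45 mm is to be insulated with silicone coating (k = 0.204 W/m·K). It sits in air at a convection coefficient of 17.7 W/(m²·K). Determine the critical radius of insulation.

For a cylinder r_cr = k/h = 0.204/17.7
r_cr = 11.5 mm; since the bare radius (45 mm) is above r_cr, any added insulation will reduce heat loss.

r_cr ≈ 11.5 mm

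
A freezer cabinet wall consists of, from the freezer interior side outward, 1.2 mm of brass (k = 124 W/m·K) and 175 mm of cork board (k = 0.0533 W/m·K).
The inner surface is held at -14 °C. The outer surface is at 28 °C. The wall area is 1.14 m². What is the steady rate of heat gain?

Treating each layer as a thermal resistance in series:
R_brass = L/(kA) = 0.0012/(124×1.14) = 8.489×10^-6 K/W
R_cork board = L/(kA) = 0.175/(0.0533×1.14) = 2.88 K/W
R_total = 2.88 K/W
Q = ΔT / R_total = 42 / 2.88

Q ≈ 14.6 W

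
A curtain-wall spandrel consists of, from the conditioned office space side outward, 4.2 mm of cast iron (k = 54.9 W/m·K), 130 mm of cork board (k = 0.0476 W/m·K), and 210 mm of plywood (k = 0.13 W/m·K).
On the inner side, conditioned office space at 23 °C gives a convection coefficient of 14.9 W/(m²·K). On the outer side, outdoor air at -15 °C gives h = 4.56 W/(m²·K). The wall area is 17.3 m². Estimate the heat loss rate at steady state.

Using the resistance-network approach (series):
R_inner film = 1/(h_i·A) = 1/(14.9×17.3) = 0.003879 K/W
R_cast iron = L/(kA) = 0.0042/(54.9×17.3) = 4.422×10^-6 K/W
R_cork board = L/(kA) = 0.13/(0.0476×17.3) = 0.1579 K/W
R_plywood = L/(kA) = 0.21/(0.13×17.3) = 0.09337 K/W
R_outer film = 1/(h_o·A) = 1/(4.56×17.3) = 0.01268 K/W
R_total = 0.2678 K/W
Q = ΔT / R_total = 38 / 0.2678

Q ≈ 142 W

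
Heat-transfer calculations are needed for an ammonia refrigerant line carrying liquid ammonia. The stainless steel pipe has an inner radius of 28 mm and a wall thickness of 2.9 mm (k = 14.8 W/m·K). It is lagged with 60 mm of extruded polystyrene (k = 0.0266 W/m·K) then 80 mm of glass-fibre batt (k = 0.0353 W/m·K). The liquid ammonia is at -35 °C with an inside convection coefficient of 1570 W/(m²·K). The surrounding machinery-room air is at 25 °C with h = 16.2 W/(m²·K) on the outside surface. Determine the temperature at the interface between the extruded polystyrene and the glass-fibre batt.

For a radial system each layer contributes R = ln(r_out/r_in)/(2πkL); films add R = 1/(hA).
R_inner film = 1/(h_i·2πr₁L) = 1/(1570×2π×0.028×1) = 0.00362 K/W
R_stainless steel pipe wall = ln(30.9/28)/(2π×14.8×1) = 0.00106 K/W
R_extruded polystyrene = ln(90.9/30.9)/(2π×0.0266×1) = 6.456 K/W
R_glass-fibre batt = ln(170.9/90.9)/(2π×0.0353×1) = 2.846 K/W
R_outer film = 1/(h_o·2πr_oL) = 1/(16.2×2π×0.1709×1) = 0.05749 K/W
R_total = 9.365 K/W
Q = ΔT/R_total = 60/9.365
Q = 6.41 W/m
T_interface = T_inner + Q·ΣR(inner→interface) = -35 + 6.41×6.461

T ≈ 6.39 °C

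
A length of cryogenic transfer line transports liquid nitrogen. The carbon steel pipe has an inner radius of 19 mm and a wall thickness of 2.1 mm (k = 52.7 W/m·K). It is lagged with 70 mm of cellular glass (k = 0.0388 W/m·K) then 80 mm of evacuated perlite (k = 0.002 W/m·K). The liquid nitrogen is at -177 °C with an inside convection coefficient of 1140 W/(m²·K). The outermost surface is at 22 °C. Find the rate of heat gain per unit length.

q′ ≈ 3.54 W/m

For a radial system each layer contributes R = ln(r_out/r_in)/(2πkL); films add R = 1/(hA).
R_inner film = 1/(h_i·2πr₁L) = 1/(1140×2π×0.019×1) = 0.007348 K/W
R_carbon steel pipe wall = ln(21.1/19)/(2π×52.7×1) = 3.166×10^-4 K/W
R_cellular glass = ln(91.1/21.1)/(2π×0.0388×1) = 6 K/W
R_evacuated perlite = ln(171.1/91.1)/(2π×0.002×1) = 50.16 K/W
R_total = 56.16 K/W
Q = ΔT/R_total = 199/56.16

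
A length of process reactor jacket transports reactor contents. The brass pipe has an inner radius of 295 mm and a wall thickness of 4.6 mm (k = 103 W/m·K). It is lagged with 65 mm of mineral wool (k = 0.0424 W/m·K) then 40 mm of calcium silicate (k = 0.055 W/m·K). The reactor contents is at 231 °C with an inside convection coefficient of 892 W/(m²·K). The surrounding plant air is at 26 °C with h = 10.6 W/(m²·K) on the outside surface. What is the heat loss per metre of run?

Per-layer cylindrical resistances, series-summed:
R_inner film = 1/(h_i·2πr₁L) = 1/(892×2π×0.295×1) = 6.048×10^-4 K/W
R_brass pipe wall = ln(299.6/295)/(2π×103×1) = 2.391×10^-5 K/W
R_mineral wool = ln(364.6/299.6)/(2π×0.0424×1) = 0.737 K/W
R_calcium silicate = ln(404.6/364.6)/(2π×0.055×1) = 0.3012 K/W
R_outer film = 1/(h_o·2πr_oL) = 1/(10.6×2π×0.4046×1) = 0.03711 K/W
R_total = 1.076 K/W
Q = ΔT/R_total = 205/1.076

q′ ≈ 191 W/m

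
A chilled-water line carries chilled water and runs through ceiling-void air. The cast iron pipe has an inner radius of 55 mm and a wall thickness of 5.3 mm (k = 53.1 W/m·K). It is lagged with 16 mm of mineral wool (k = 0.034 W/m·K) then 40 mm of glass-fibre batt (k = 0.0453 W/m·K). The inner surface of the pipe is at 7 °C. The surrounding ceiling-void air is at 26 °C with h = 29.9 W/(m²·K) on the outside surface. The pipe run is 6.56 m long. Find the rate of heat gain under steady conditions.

Q ≈ 47.4 W

Cylindrical conduction, so R = ln(r₂/r₁)/(2πkL) per layer, in series:
R_cast iron pipe wall = ln(60.3/55)/(2π×53.1×6.56) = 4.203×10^-5 K/W
R_mineral wool = ln(76.3/60.3)/(2π×0.034×6.56) = 0.1679 K/W
R_glass-fibre batt = ln(116.3/76.3)/(2π×0.0453×6.56) = 0.2257 K/W
R_outer film = 1/(h_o·2πr_oL) = 1/(29.9×2π×0.1163×6.56) = 0.006977 K/W
R_total = 0.4007 K/W
Q = ΔT/R_total = 19/0.4007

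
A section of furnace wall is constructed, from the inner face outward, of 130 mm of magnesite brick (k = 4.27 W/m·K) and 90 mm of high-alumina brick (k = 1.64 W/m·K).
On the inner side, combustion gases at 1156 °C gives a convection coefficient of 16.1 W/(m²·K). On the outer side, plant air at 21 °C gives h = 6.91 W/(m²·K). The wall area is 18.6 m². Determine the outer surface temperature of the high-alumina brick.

Model the wall as resistances in series:
R_inner film = 1/(h_i·A) = 1/(16.1×18.6) = 0.003339 K/W
R_magnesite brick = L/(kA) = 0.13/(4.27×18.6) = 0.001637 K/W
R_high-alumina brick = L/(kA) = 0.09/(1.64×18.6) = 0.00295 K/W
R_outer film = 1/(h_o·A) = 1/(6.91×18.6) = 0.007781 K/W
R_total = 0.01571 K/W;  Q = ΔT/R_total = 1135/0.01571 = 72260 W
T_interface = T_inner − Q·ΣR(inner→interface) = 1156 − 72300×0.007927

T ≈ 583 °C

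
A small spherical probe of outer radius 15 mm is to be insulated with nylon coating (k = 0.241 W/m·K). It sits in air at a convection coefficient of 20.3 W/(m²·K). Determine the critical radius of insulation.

For a sphere r_cr = 2k/h = 2×0.241/20.3
r_cr = 23.7 mm; since the bare radius (15 mm) is below r_cr, adding a thin layer of insulation will *increase* heat loss.

r_cr ≈ 23.7 mm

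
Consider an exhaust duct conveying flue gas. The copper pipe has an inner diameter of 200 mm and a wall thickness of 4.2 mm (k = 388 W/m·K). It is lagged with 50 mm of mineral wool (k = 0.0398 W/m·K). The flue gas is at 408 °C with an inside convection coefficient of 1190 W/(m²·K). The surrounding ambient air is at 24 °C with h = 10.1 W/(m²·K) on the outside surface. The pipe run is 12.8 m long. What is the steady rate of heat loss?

Q ≈ 2940 W

Per-layer cylindrical resistances, series-summed:
R_inner film = 1/(h_i·2πr₁L) = 1/(1190×2π×0.1×12.8) = 1.045×10^-4 K/W
R_copper pipe wall = ln(104.2/100)/(2π×388×12.8) = 1.318×10^-6 K/W
R_mineral wool = ln(154.2/104.2)/(2π×0.0398×12.8) = 0.1224 K/W
R_outer film = 1/(h_o·2πr_oL) = 1/(10.1×2π×0.1542×12.8) = 0.007984 K/W
R_total = 0.1305 K/W
Q = ΔT/R_total = 384/0.1305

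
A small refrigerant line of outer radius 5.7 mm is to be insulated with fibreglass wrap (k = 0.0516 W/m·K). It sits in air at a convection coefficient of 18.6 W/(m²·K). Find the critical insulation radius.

For a cylinder r_cr = k/h = 0.0516/18.6
r_cr = 2.77 mm; since the bare radius (5.7 mm) is above r_cr, any added insulation will reduce heat loss.

r_cr ≈ 2.77 mm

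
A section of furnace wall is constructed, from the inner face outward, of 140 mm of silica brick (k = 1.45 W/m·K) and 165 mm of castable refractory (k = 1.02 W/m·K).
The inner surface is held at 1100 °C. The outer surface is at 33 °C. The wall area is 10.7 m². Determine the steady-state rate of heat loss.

Thermal resistances in series:
R_silica brick = L/(kA) = 0.14/(1.45×10.7) = 0.009024 K/W
R_castable refractory = L/(kA) = 0.165/(1.02×10.7) = 0.01512 K/W
R_total = 0.02414 K/W
Q = ΔT / R_total = 1067 / 0.02414

Q ≈ 44200 W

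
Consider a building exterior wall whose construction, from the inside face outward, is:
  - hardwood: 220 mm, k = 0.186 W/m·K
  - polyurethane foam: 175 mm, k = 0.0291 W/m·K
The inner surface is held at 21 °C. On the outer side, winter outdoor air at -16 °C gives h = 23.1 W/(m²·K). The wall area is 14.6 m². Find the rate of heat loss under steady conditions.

Q ≈ 74.6 W

Thermal resistances in series:
R_hardwood = L/(kA) = 0.22/(0.186×14.6) = 0.08101 K/W
R_polyurethane foam = L/(kA) = 0.175/(0.0291×14.6) = 0.4119 K/W
R_outer film = 1/(h_o·A) = 1/(23.1×14.6) = 0.002965 K/W
R_total = 0.4959 K/W
Q = ΔT / R_total = 37 / 0.4959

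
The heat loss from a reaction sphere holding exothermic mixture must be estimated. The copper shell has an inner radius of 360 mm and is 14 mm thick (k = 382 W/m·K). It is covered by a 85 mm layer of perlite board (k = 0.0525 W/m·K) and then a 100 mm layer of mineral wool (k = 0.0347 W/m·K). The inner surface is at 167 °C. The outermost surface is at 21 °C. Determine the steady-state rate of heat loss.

Radial (spherical) resistances in series:
R_copper shell = (1/0.36 − 1/0.374)/(4π×382) = 2.166×10^-5 K/W
R_perlite board = (1/0.374 − 1/0.459)/(4π×0.0525) = 0.7505 K/W
R_mineral wool = (1/0.459 − 1/0.559)/(4π×0.0347) = 0.8938 K/W
R_total = 1.644 K/W
Q = ΔT/R_total = 146/1.644

Q ≈ 88.8 W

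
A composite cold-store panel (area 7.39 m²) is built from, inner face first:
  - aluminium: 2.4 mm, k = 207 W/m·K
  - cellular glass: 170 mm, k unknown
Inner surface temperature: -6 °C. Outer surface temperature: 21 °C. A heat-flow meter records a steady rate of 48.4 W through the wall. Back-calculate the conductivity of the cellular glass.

Series thermal resistances:
R_aluminium = L/(kA) = 0.0024/(207×7.39) = 1.569×10^-6 K/W
Sum of known resistances R_other = 1.569×10^-6 K/W
Total R = ΔT/Q = 27/48.4 = 0.5579 K/W
R_cellular glass = R_total − R_other = 0.5578 K/W
k = L/(R·A) = 0.17/(0.5578×7.39)

k ≈ 0.0412 W/(m·K)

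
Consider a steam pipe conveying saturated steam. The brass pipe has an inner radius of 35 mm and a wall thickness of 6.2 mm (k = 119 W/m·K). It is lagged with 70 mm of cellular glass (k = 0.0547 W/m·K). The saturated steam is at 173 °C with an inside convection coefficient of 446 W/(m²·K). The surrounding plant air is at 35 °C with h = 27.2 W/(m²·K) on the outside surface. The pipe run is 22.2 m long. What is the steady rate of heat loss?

Q ≈ 1040 W

Treating each annulus and film as a series resistance:
R_inner film = 1/(h_i·2πr₁L) = 1/(446×2π×0.035×22.2) = 4.593×10^-4 K/W
R_brass pipe wall = ln(41.2/35)/(2π×119×22.2) = 9.825×10^-6 K/W
R_cellular glass = ln(111.2/41.2)/(2π×0.0547×22.2) = 0.1301 K/W
R_outer film = 1/(h_o·2πr_oL) = 1/(27.2×2π×0.1112×22.2) = 0.00237 K/W
R_total = 0.133 K/W
Q = ΔT/R_total = 138/0.133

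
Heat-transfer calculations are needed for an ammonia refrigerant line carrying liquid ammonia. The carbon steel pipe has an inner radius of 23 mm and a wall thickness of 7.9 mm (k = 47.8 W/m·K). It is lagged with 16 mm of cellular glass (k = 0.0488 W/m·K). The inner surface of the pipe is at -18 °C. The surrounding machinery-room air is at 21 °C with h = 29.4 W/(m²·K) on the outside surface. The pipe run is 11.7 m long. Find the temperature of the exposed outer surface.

T ≈ 18 °C

Cylindrical conduction, so R = ln(r₂/r₁)/(2πkL) per layer, in series:
R_carbon steel pipe wall = ln(30.9/23)/(2π×47.8×11.7) = 8.403×10^-5 K/W
R_cellular glass = ln(46.9/30.9)/(2π×0.0488×11.7) = 0.1163 K/W
R_outer film = 1/(h_o·2πr_oL) = 1/(29.4×2π×0.0469×11.7) = 0.009865 K/W
R_total = 0.1263 K/W
Q = ΔT/R_total = 39/0.1263
Q = 309 W
T_interface = T_inner + Q·ΣR(inner→interface) = -18 + 309×0.1164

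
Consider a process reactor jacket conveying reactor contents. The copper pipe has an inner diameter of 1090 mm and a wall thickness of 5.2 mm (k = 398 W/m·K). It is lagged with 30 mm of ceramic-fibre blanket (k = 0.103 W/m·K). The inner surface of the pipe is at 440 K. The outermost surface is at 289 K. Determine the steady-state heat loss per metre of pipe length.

q′ ≈ 1840 W/m

Cylindrical conduction, so R = ln(r₂/r₁)/(2πkL) per layer, in series:
R_copper pipe wall = ln(550.2/545)/(2π×398×1) = 3.797×10^-6 K/W
R_ceramic-fibre blanket = ln(580.2/550.2)/(2π×0.103×1) = 0.08204 K/W
R_total = 0.08204 K/W
Q = ΔT/R_total = 151/0.08204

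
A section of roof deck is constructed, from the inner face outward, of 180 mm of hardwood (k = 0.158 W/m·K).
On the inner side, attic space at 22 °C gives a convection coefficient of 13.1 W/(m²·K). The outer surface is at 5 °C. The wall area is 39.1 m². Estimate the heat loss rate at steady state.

Thermal resistances in series:
R_inner film = 1/(h_i·A) = 1/(13.1×39.1) = 0.001952 K/W
R_hardwood = L/(kA) = 0.18/(0.158×39.1) = 0.02914 K/W
R_total = 0.03109 K/W
Q = ΔT / R_total = 17 / 0.03109

Q ≈ 547 W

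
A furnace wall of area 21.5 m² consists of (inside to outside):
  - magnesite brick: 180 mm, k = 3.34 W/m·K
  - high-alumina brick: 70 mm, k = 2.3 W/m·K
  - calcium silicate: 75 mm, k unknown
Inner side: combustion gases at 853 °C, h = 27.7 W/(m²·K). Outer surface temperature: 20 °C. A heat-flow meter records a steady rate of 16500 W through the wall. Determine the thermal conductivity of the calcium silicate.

Thermal resistances in series:
R_inner film = 1/(h_i·A) = 1/(27.7×21.5) = 0.001679 K/W
R_magnesite brick = L/(kA) = 0.18/(3.34×21.5) = 0.002507 K/W
R_high-alumina brick = L/(kA) = 0.07/(2.3×21.5) = 0.001416 K/W
Sum of known resistances R_other = 0.005601 K/W
Total R = ΔT/Q = 833/16500 = 0.05048 K/W
R_calcium silicate = R_total − R_other = 0.04488 K/W
k = L/(R·A) = 0.075/(0.04488×21.5)

k ≈ 0.0777 W/(m·K)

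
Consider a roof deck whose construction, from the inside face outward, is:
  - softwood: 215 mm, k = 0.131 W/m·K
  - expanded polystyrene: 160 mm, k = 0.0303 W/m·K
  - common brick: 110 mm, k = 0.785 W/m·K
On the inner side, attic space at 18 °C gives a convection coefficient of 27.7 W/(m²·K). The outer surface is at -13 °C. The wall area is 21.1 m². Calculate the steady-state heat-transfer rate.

Model the wall as resistances in series:
R_inner film = 1/(h_i·A) = 1/(27.7×21.1) = 0.001711 K/W
R_softwood = L/(kA) = 0.215/(0.131×21.1) = 0.07778 K/W
R_expanded polystyrene = L/(kA) = 0.16/(0.0303×21.1) = 0.2503 K/W
R_common brick = L/(kA) = 0.11/(0.785×21.1) = 0.006641 K/W
R_total = 0.3364 K/W
Q = ΔT / R_total = 31 / 0.3364

Q ≈ 92.2 W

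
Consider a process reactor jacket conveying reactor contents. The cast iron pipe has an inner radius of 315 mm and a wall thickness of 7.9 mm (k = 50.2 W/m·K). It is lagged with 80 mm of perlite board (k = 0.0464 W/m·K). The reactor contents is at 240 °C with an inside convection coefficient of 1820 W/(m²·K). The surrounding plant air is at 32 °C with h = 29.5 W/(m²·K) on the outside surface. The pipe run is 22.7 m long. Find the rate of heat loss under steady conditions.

Treating each annulus and film as a series resistance:
R_inner film = 1/(h_i·2πr₁L) = 1/(1820×2π×0.315×22.7) = 1.223×10^-5 K/W
R_cast iron pipe wall = ln(322.9/315)/(2π×50.2×22.7) = 3.46×10^-6 K/W
R_perlite board = ln(402.9/322.9)/(2π×0.0464×22.7) = 0.03345 K/W
R_outer film = 1/(h_o·2πr_oL) = 1/(29.5×2π×0.4029×22.7) = 5.899×10^-4 K/W
R_total = 0.03405 K/W
Q = ΔT/R_total = 208/0.03405

Q ≈ 6110 W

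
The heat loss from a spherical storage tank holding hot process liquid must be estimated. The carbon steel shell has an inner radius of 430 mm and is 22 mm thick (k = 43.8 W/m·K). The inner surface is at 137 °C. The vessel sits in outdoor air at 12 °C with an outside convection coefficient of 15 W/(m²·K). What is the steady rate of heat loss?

Each spherical layer contributes R = (1/r_i − 1/r_o)/(4πk):
R_carbon steel shell = (1/0.43 − 1/0.452)/(4π×43.8) = 2.057×10^-4 K/W
R_outer film = 1/(h·4πr_o²) = 1/(15×4π×0.452²) = 0.02597 K/W
R_total = 0.02617 K/W
Q = ΔT/R_total = 125/0.02617

Q ≈ 4780 W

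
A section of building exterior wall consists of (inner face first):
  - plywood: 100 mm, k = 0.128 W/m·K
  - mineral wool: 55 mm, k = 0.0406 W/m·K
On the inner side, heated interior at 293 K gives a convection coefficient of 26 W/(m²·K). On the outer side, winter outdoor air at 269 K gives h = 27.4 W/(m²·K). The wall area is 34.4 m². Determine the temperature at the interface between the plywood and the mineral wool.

Series thermal resistances:
R_inner film = 1/(h_i·A) = 1/(26×34.4) = 0.001118 K/W
R_plywood = L/(kA) = 0.1/(0.128×34.4) = 0.02271 K/W
R_mineral wool = L/(kA) = 0.055/(0.0406×34.4) = 0.03938 K/W
R_outer film = 1/(h_o·A) = 1/(27.4×34.4) = 0.001061 K/W
R_total = 0.06427 K/W;  Q = ΔT/R_total = 24/0.06427 = 373.4 W
T_interface = T_inner − Q·ΣR(inner→interface) = 293 − 373×0.02383

T ≈ 284 K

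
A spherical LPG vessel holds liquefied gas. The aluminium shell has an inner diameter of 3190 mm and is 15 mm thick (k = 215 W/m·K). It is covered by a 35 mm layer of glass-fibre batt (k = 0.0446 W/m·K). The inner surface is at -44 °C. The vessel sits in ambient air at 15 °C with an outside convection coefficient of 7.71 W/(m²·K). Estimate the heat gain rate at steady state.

Q ≈ 2150 W

Each spherical layer contributes R = (1/r_i − 1/r_o)/(4πk):
R_aluminium shell = (1/1.595 − 1/1.61)/(4π×215) = 2.162×10^-6 K/W
R_glass-fibre batt = (1/1.61 − 1/1.645)/(4π×0.0446) = 0.02358 K/W
R_outer film = 1/(h·4πr_o²) = 1/(7.71×4π×1.645²) = 0.003814 K/W
R_total = 0.0274 K/W
Q = ΔT/R_total = 59/0.0274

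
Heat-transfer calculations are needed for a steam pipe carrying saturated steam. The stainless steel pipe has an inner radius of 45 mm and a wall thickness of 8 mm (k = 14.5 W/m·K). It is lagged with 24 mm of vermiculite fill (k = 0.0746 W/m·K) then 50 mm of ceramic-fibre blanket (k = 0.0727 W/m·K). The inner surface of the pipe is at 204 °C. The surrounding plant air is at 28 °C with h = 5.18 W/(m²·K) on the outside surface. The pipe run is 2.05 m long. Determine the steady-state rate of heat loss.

Q ≈ 169 W

Cylindrical conduction, so R = ln(r₂/r₁)/(2πkL) per layer, in series:
R_stainless steel pipe wall = ln(53/45)/(2π×14.5×2.05) = 8.761×10^-4 K/W
R_vermiculite fill = ln(77/53)/(2π×0.0746×2.05) = 0.3887 K/W
R_ceramic-fibre blanket = ln(127/77)/(2π×0.0727×2.05) = 0.5344 K/W
R_outer film = 1/(h_o·2πr_oL) = 1/(5.18×2π×0.127×2.05) = 0.118 K/W
R_total = 1.042 K/W
Q = ΔT/R_total = 176/1.042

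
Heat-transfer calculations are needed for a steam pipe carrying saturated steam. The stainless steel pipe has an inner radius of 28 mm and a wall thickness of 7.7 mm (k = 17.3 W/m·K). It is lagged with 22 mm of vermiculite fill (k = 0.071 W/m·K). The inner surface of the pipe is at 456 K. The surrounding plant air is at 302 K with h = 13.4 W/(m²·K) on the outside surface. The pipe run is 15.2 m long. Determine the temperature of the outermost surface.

Per-layer cylindrical resistances, series-summed:
R_stainless steel pipe wall = ln(35.7/28)/(2π×17.3×15.2) = 1.47×10^-4 K/W
R_vermiculite fill = ln(57.7/35.7)/(2π×0.071×15.2) = 0.0708 K/W
R_outer film = 1/(h_o·2πr_oL) = 1/(13.4×2π×0.0577×15.2) = 0.01354 K/W
R_total = 0.08449 K/W
Q = ΔT/R_total = 154/0.08449
Q = 1820 W
T_interface = T_inner − Q·ΣR(inner→interface) = 456 − 1820×0.07095

T ≈ 327 K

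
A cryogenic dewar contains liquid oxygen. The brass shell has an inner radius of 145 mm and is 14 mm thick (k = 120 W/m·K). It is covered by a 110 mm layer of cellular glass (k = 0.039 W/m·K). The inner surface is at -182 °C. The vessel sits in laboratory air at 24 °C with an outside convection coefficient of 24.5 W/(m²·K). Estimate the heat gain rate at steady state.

Q ≈ 38.9 W

For a spherical shell R = (1/r₁ − 1/r₂)/(4πk); film R = 1/(h·4πr²). In series:
R_brass shell = (1/0.145 − 1/0.159)/(4π×120) = 4.027×10^-4 K/W
R_cellular glass = (1/0.159 − 1/0.269)/(4π×0.039) = 5.248 K/W
R_outer film = 1/(h·4πr_o²) = 1/(24.5×4π×0.269²) = 0.04489 K/W
R_total = 5.293 K/W
Q = ΔT/R_total = 206/5.293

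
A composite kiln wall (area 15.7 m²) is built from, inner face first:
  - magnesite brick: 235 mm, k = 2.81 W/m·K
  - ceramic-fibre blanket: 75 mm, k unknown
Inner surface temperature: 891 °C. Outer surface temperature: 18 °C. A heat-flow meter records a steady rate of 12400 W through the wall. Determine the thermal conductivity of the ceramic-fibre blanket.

k ≈ 0.0734 W/(m·K)

Series thermal resistances:
R_magnesite brick = L/(kA) = 0.235/(2.81×15.7) = 0.005327 K/W
Sum of known resistances R_other = 0.005327 K/W
Total R = ΔT/Q = 873/12400 = 0.0704 K/W
R_ceramic-fibre blanket = R_total − R_other = 0.06508 K/W
k = L/(R·A) = 0.075/(0.06508×15.7)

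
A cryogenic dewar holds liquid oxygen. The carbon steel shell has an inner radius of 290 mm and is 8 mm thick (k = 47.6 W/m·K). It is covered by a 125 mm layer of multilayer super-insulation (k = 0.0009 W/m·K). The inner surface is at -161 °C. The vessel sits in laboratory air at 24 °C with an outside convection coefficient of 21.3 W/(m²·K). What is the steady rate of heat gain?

Spherical conduction: R = (1/r_in − 1/r_out)/(4πk) per layer; series-sum.
R_carbon steel shell = (1/0.29 − 1/0.298)/(4π×47.6) = 1.548×10^-4 K/W
R_multilayer super-insulation = (1/0.298 − 1/0.423)/(4π×0.0009) = 87.68 K/W
R_outer film = 1/(h·4πr_o²) = 1/(21.3×4π×0.423²) = 0.02088 K/W
R_total = 87.7 K/W
Q = ΔT/R_total = 185/87.7

Q ≈ 2.11 W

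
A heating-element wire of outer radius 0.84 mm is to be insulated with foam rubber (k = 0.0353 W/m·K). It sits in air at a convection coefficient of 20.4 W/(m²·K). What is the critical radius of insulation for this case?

For a cylinder r_cr = k/h = 0.0353/20.4
r_cr = 1.73 mm; since the bare radius (0.84 mm) is below r_cr, adding a thin layer of insulation will *increase* heat loss.

r_cr ≈ 1.73 mm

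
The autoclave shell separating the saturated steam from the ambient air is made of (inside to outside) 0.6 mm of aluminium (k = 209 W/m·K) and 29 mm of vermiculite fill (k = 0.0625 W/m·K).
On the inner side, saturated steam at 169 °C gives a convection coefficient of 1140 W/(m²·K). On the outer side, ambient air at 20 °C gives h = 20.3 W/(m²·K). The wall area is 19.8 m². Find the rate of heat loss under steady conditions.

Q ≈ 5740 W

Thermal resistances in series:
R_inner film = 1/(h_i·A) = 1/(1140×19.8) = 4.43×10^-5 K/W
R_aluminium = L/(kA) = 0.0006/(209×19.8) = 1.45×10^-7 K/W
R_vermiculite fill = L/(kA) = 0.029/(0.0625×19.8) = 0.02343 K/W
R_outer film = 1/(h_o·A) = 1/(20.3×19.8) = 0.002488 K/W
R_total = 0.02597 K/W
Q = ΔT / R_total = 149 / 0.02597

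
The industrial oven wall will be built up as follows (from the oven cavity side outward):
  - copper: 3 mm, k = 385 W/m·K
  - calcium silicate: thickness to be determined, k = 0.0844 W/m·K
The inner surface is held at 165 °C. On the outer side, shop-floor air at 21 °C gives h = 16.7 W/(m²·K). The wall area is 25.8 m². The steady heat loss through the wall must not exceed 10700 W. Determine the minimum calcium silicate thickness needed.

L ≈ 24.3 mm

Thermal resistances in series:
R_copper = L/(kA) = 0.003/(385×25.8) = 3.02×10^-7 K/W
R_outer film = 1/(h_o·A) = 1/(16.7×25.8) = 0.002321 K/W
Sum of the known resistances R_other = 0.002321 K/W
Required total resistance R_tot = ΔT/Q_allow = 144/10700 = 0.01346 K/W
R_calcium silicate = R_tot − R_other = 0.01114 K/W
L = R·k·A = 0.01114×0.0844×25.8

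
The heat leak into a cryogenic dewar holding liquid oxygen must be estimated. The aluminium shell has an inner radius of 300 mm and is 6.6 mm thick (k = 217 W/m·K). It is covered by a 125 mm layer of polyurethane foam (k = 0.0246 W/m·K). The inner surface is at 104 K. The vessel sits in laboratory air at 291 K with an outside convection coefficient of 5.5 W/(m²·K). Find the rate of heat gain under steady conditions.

Q ≈ 59.7 W

Radial (spherical) resistances in series:
R_aluminium shell = (1/0.3 − 1/0.3066)/(4π×217) = 2.631×10^-5 K/W
R_polyurethane foam = (1/0.3066 − 1/0.4316)/(4π×0.0246) = 3.056 K/W
R_outer film = 1/(h·4πr_o²) = 1/(5.5×4π×0.4316²) = 0.07767 K/W
R_total = 3.133 K/W
Q = ΔT/R_total = 187/3.133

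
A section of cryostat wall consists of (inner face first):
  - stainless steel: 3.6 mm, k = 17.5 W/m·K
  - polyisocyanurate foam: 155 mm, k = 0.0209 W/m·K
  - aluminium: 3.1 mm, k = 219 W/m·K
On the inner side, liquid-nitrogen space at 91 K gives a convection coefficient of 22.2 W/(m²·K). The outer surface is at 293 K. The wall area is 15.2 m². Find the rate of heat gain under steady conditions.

Model the wall as resistances in series:
R_inner film = 1/(h_i·A) = 1/(22.2×15.2) = 0.002963 K/W
R_stainless steel = L/(kA) = 0.0036/(17.5×15.2) = 1.353×10^-5 K/W
R_polyisocyanurate foam = L/(kA) = 0.155/(0.0209×15.2) = 0.4879 K/W
R_aluminium = L/(kA) = 0.0031/(219×15.2) = 9.313×10^-7 K/W
R_total = 0.4909 K/W
Q = ΔT / R_total = 202 / 0.4909

Q ≈ 411 W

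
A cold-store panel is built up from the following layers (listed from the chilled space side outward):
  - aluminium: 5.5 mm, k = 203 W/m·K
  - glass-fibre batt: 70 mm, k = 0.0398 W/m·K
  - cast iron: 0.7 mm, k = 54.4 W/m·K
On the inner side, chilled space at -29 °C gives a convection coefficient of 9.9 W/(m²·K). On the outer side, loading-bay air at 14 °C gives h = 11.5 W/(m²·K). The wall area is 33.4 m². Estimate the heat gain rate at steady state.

Q ≈ 738 W

Treating each layer as a thermal resistance in series:
R_inner film = 1/(h_i·A) = 1/(9.9×33.4) = 0.003024 K/W
R_aluminium = L/(kA) = 0.0055/(203×33.4) = 8.112×10^-7 K/W
R_glass-fibre batt = L/(kA) = 0.07/(0.0398×33.4) = 0.05266 K/W
R_cast iron = L/(kA) = 0.0007/(54.4×33.4) = 3.853×10^-7 K/W
R_outer film = 1/(h_o·A) = 1/(11.5×33.4) = 0.002603 K/W
R_total = 0.05829 K/W
Q = ΔT / R_total = 43 / 0.05829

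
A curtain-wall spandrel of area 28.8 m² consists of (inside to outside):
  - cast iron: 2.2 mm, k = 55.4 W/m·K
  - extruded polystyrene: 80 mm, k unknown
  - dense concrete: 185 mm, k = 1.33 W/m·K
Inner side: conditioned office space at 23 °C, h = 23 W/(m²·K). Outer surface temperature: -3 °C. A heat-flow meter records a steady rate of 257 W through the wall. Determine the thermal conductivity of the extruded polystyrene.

k ≈ 0.0293 W/(m·K)

Using the resistance-network approach (series):
R_inner film = 1/(h_i·A) = 1/(23×28.8) = 0.00151 K/W
R_cast iron = L/(kA) = 0.0022/(55.4×28.8) = 1.379×10^-6 K/W
R_dense concrete = L/(kA) = 0.185/(1.33×28.8) = 0.00483 K/W
Sum of known resistances R_other = 0.006341 K/W
Total R = ΔT/Q = 26/257 = 0.1012 K/W
R_extruded polystyrene = R_total − R_other = 0.09483 K/W
k = L/(R·A) = 0.08/(0.09483×28.8)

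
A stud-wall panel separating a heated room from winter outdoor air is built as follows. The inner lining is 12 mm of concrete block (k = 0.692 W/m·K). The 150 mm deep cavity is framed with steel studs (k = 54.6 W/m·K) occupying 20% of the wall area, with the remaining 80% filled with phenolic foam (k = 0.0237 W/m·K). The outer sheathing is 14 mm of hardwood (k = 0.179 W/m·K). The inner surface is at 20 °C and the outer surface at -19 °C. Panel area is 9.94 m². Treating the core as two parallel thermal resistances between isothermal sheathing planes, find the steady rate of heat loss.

Sheathing layers in series; stud and cavity paths in parallel between them.
R_inner = 0.012/(0.692×9.94) = 0.001745 K/W
R_stud  = 0.15/(54.6×0.2×9.94) = 0.001382 K/W
R_cav   = 0.15/(0.0237×0.8×9.94) = 0.7959 K/W
1/R_core = 1/R_stud + 1/R_cav → R_core = 0.00138 K/W
R_outer = 0.014/(0.179×9.94) = 0.007868 K/W
R_total = 0.01099 K/W
Q = ΔT/R_total = 39/0.01099

Q ≈ 3550 W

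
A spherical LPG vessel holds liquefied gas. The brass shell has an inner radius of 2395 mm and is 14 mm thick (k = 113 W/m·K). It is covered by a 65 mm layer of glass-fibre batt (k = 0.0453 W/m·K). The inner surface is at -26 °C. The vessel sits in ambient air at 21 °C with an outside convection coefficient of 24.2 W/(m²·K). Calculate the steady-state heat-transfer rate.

Spherical conduction: R = (1/r_in − 1/r_out)/(4πk) per layer; series-sum.
R_brass shell = (1/2.395 − 1/2.409)/(4π×113) = 1.709×10^-6 K/W
R_glass-fibre batt = (1/2.409 − 1/2.474)/(4π×0.0453) = 0.01916 K/W
R_outer film = 1/(h·4πr_o²) = 1/(24.2×4π×2.474²) = 5.372×10^-4 K/W
R_total = 0.0197 K/W
Q = ΔT/R_total = 47/0.0197

Q ≈ 2390 W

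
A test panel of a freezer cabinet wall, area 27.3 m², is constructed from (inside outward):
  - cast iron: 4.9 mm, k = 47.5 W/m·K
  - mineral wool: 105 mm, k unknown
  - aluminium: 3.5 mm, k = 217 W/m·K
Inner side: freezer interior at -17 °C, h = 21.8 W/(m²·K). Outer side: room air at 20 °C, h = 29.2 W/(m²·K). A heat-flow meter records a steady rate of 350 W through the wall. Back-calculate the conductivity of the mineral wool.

Model the wall as resistances in series:
R_inner film = 1/(h_i·A) = 1/(21.8×27.3) = 0.00168 K/W
R_cast iron = L/(kA) = 0.0049/(47.5×27.3) = 3.779×10^-6 K/W
R_aluminium = L/(kA) = 0.0035/(217×27.3) = 5.908×10^-7 K/W
R_outer film = 1/(h_o·A) = 1/(29.2×27.3) = 0.001254 K/W
Sum of known resistances R_other = 0.002939 K/W
Total R = ΔT/Q = 37/350 = 0.1057 K/W
R_mineral wool = R_total − R_other = 0.1028 K/W
k = L/(R·A) = 0.105/(0.1028×27.3)

k ≈ 0.0374 W/(m·K)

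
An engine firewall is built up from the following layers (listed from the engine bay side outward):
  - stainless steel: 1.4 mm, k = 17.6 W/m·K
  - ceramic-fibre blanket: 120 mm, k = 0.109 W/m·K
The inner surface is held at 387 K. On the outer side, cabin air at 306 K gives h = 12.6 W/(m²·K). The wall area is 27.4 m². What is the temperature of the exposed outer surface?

Model the wall as resistances in series:
R_stainless steel = L/(kA) = 0.0014/(17.6×27.4) = 2.903×10^-6 K/W
R_ceramic-fibre blanket = L/(kA) = 0.12/(0.109×27.4) = 0.04018 K/W
R_outer film = 1/(h_o·A) = 1/(12.6×27.4) = 0.002897 K/W
R_total = 0.04308 K/W;  Q = ΔT/R_total = 81/0.04308 = 1880 W
T_interface = T_inner − Q·ΣR(inner→interface) = 387 − 1880×0.04018

T ≈ 311 K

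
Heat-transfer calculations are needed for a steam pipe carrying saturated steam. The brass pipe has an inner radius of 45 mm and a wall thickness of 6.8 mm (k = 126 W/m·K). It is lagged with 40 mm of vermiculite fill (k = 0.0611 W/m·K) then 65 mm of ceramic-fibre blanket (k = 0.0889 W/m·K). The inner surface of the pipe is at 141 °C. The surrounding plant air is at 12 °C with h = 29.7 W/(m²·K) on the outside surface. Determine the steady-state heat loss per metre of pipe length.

Radial resistances (cylindrical: R_cond = ln(r_o/r_i)/(2πkL), R_conv = 1/(h·2πrL)):
R_brass pipe wall = ln(51.8/45)/(2π×126×1) = 1.778×10^-4 K/W
R_vermiculite fill = ln(91.8/51.8)/(2π×0.0611×1) = 1.491 K/W
R_ceramic-fibre blanket = ln(156.8/91.8)/(2π×0.0889×1) = 0.9584 K/W
R_outer film = 1/(h_o·2πr_oL) = 1/(29.7×2π×0.1568×1) = 0.03418 K/W
R_total = 2.483 K/W
Q = ΔT/R_total = 129/2.483

q′ ≈ 51.9 W/m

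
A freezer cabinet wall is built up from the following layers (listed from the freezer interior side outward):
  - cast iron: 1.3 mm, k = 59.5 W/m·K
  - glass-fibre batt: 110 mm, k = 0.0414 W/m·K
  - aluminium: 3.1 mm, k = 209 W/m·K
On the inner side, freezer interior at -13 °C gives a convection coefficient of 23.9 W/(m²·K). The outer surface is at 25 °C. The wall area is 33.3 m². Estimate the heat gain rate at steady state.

Q ≈ 469 W

Using the resistance-network approach (series):
R_inner film = 1/(h_i·A) = 1/(23.9×33.3) = 0.001256 K/W
R_cast iron = L/(kA) = 0.0013/(59.5×33.3) = 6.561×10^-7 K/W
R_glass-fibre batt = L/(kA) = 0.11/(0.0414×33.3) = 0.07979 K/W
R_aluminium = L/(kA) = 0.0031/(209×33.3) = 4.454×10^-7 K/W
R_total = 0.08105 K/W
Q = ΔT / R_total = 38 / 0.08105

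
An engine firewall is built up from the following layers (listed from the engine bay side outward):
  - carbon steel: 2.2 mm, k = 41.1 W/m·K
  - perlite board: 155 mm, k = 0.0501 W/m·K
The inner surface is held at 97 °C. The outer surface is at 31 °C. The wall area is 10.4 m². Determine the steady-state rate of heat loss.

Thermal resistances in series:
R_carbon steel = L/(kA) = 0.0022/(41.1×10.4) = 5.147×10^-6 K/W
R_perlite board = L/(kA) = 0.155/(0.0501×10.4) = 0.2975 K/W
R_total = 0.2975 K/W
Q = ΔT / R_total = 66 / 0.2975

Q ≈ 222 W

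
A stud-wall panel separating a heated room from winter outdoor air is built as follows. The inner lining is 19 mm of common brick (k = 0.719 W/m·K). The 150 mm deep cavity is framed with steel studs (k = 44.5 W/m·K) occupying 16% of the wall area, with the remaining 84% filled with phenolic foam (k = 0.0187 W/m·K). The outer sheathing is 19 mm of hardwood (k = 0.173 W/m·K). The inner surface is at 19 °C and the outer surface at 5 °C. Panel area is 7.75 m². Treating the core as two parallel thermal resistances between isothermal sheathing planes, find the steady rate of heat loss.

Sheathing layers in series; stud and cavity paths in parallel between them.
R_inner = 0.019/(0.719×7.75) = 0.00341 K/W
R_stud  = 0.15/(44.5×0.16×7.75) = 0.002718 K/W
R_cav   = 0.15/(0.0187×0.84×7.75) = 1.232 K/W
1/R_core = 1/R_stud + 1/R_cav → R_core = 0.002712 K/W
R_outer = 0.019/(0.173×7.75) = 0.01417 K/W
R_total = 0.02029 K/W
Q = ΔT/R_total = 14/0.02029

Q ≈ 690 W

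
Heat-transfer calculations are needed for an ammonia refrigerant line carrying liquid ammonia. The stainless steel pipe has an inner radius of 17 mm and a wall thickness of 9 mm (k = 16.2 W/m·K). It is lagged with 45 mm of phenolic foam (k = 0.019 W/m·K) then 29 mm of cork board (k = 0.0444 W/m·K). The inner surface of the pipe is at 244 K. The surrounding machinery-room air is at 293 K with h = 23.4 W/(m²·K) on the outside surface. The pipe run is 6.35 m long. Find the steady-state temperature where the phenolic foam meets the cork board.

Cylindrical conduction, so R = ln(r₂/r₁)/(2πkL) per layer, in series:
R_stainless steel pipe wall = ln(26/17)/(2π×16.2×6.35) = 6.574×10^-4 K/W
R_phenolic foam = ln(71/26)/(2π×0.019×6.35) = 1.325 K/W
R_cork board = ln(100/71)/(2π×0.0444×6.35) = 0.1933 K/W
R_outer film = 1/(h_o·2πr_oL) = 1/(23.4×2π×0.1×6.35) = 0.01071 K/W
R_total = 1.53 K/W
Q = ΔT/R_total = 49/1.53
Q = 32 W
T_interface = T_inner + Q·ΣR(inner→interface) = 244 + 32×1.326

T ≈ 286 K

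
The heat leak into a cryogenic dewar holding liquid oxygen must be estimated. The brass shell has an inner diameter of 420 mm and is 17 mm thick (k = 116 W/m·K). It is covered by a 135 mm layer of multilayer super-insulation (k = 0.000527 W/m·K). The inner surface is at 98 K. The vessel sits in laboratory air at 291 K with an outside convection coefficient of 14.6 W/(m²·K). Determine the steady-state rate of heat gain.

For a spherical shell R = (1/r₁ − 1/r₂)/(4πk); film R = 1/(h·4πr²). In series:
R_brass shell = (1/0.21 − 1/0.227)/(4π×116) = 2.446×10^-4 K/W
R_multilayer super-insulation = (1/0.227 − 1/0.362)/(4π×0.000527) = 248.1 K/W
R_outer film = 1/(h·4πr_o²) = 1/(14.6×4π×0.362²) = 0.04159 K/W
R_total = 248.1 K/W
Q = ΔT/R_total = 193/248.1

Q ≈ 0.778 W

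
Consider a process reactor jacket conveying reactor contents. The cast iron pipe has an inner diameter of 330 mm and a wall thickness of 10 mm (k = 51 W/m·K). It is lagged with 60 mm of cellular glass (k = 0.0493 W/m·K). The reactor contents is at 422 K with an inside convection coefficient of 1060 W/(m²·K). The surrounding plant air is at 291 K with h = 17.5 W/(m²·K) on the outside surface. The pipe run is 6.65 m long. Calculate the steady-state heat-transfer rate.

Radial resistances (cylindrical: R_cond = ln(r_o/r_i)/(2πkL), R_conv = 1/(h·2πrL)):
R_inner film = 1/(h_i·2πr₁L) = 1/(1060×2π×0.165×6.65) = 1.368×10^-4 K/W
R_cast iron pipe wall = ln(175/165)/(2π×51×6.65) = 2.761×10^-5 K/W
R_cellular glass = ln(235/175)/(2π×0.0493×6.65) = 0.1431 K/W
R_outer film = 1/(h_o·2πr_oL) = 1/(17.5×2π×0.235×6.65) = 0.00582 K/W
R_total = 0.1491 K/W
Q = ΔT/R_total = 131/0.1491

Q ≈ 879 W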